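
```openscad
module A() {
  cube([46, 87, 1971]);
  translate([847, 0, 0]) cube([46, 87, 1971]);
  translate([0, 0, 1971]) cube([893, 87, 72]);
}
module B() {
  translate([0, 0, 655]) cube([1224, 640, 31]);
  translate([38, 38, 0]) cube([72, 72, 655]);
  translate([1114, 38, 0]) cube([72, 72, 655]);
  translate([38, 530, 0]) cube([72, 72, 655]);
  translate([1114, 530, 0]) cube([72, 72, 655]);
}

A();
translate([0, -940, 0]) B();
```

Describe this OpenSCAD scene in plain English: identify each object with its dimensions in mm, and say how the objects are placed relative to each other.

A is a door frame. The clear opening is 801 mm wide and 1971 mm high. Two 46 mm wide jambs, 87 mm deep, stand either side of the opening from the floor to the top of the opening. A 72 mm thick head sits across the top of both jambs, spanning the full outside width of the frame.

B is a table: top 1224 mm (x) × 640 mm (y), 31 mm thick, upper face at z = 686 mm, on four 72×72 mm square legs, each inset 38 mm from the nearest pair of top edges, running from z = 0 to the bottom of the top.

The table is on the floor beside the door frame on its −y side.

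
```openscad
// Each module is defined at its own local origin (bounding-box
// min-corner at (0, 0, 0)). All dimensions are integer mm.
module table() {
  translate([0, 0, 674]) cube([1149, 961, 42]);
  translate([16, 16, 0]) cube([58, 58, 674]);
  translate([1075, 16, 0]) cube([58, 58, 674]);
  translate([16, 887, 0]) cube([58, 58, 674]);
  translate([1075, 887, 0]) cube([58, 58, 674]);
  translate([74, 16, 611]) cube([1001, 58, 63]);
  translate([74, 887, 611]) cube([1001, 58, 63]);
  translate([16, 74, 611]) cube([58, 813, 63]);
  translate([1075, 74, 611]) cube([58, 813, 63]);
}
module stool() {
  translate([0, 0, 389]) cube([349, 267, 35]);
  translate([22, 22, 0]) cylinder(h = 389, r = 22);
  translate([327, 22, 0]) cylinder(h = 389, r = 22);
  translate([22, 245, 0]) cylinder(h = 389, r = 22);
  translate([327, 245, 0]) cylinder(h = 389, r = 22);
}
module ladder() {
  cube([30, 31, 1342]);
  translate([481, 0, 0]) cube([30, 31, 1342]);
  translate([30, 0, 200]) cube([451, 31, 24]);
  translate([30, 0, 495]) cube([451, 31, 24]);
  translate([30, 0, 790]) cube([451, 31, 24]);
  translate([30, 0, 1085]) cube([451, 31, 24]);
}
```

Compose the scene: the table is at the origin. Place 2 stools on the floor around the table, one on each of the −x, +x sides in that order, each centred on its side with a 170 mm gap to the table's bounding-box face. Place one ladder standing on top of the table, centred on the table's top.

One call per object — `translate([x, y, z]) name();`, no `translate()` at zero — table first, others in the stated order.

table();
translate([-519, 347, 0]) stool();
translate([1319, 347, 0]) stool();
translate([319, 465, 716]) ladder();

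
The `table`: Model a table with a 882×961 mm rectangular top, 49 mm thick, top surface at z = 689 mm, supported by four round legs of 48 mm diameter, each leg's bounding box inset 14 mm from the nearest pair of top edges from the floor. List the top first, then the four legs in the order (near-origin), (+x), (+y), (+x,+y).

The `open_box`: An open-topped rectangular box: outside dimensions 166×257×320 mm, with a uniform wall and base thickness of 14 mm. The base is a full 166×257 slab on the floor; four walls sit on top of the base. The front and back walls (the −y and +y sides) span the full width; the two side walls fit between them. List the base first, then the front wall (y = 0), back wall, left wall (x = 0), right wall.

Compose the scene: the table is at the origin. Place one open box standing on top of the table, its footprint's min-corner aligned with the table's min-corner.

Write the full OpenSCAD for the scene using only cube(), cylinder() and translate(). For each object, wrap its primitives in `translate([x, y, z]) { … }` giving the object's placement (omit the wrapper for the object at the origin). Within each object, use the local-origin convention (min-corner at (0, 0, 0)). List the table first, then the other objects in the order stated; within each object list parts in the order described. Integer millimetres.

translate([0, 0, 640]) cube([882, 961, 49]);
translate([38, 38, 0]) cylinder(h = 640, r = 24);
translate([844, 38, 0]) cylinder(h = 640, r = 24);
translate([38, 923, 0]) cylinder(h = 640, r = 24);
translate([844, 923, 0]) cylinder(h = 640, r = 24);
translate([0, 0, 689]) {
  cube([166, 257, 14]);
  translate([0, 0, 14]) cube([166, 14, 306]);
  translate([0, 243, 14]) cube([166, 14, 306]);
  translate([0, 14, 14]) cube([14, 229, 306]);
  translate([152, 14, 14]) cube([14, 229, 306]);
}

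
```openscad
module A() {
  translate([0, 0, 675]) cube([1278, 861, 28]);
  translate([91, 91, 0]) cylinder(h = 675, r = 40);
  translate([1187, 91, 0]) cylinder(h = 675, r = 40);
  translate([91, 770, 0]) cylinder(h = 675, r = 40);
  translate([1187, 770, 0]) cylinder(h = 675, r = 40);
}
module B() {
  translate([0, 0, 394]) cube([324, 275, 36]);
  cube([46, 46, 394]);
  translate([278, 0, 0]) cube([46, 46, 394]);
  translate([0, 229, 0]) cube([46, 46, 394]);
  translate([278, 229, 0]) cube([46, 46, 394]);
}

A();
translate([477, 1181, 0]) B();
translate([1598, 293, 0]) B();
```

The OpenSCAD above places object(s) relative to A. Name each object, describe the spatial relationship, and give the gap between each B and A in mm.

A is a table. B is a stool. Two stools sit around the table at the +y, +x sides. The gap between each stool and the table is 320 mm.

Each stool's nearest face is 320 mm from the table's bounding box.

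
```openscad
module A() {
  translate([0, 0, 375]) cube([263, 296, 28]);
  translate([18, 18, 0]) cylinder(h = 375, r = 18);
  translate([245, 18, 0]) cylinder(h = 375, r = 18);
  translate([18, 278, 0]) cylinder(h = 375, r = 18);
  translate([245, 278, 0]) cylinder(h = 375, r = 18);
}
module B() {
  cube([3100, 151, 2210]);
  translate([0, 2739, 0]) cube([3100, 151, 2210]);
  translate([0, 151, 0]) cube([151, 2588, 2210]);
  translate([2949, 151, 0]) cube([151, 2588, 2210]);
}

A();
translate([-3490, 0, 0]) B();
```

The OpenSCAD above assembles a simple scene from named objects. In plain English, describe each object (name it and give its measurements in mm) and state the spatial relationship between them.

A is a simple wooden stool: a rectangular seat 263 mm (x) by 296 mm (y), 28 mm thick, top face at z = 403 mm, on four round legs, each 36 mm in diameter. The legs rest on z = 0, each leg's axis is inset half a diameter from the nearest pair of seat edges (so the leg's bounding box is flush with the corner).

B is a box-shaped house frame (walls only): outside footprint 3100×2890 mm, wall height 2210 mm, wall thickness 151 mm. The two y-facing walls run the full x-width; the two x-facing walls fit between the inner faces of the y-facing walls.

The house frame is on the floor beside the stool on its −x side.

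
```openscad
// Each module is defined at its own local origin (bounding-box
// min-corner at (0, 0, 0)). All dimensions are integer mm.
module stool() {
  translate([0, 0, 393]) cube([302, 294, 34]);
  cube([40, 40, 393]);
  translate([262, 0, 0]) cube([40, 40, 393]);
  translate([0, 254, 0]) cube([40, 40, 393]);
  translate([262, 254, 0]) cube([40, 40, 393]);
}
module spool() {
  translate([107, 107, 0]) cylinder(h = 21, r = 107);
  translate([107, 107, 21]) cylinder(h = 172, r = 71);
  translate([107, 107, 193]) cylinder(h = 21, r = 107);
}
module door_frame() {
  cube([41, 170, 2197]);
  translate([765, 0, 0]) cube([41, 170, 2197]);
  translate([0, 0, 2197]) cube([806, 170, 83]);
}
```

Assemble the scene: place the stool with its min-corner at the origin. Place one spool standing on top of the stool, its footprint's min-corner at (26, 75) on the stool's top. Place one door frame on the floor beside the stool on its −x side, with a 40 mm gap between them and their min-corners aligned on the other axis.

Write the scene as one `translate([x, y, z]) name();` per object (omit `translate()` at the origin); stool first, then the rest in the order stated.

stool();
translate([26, 75, 427]) spool();
translate([-846, 0, 0]) door_frame();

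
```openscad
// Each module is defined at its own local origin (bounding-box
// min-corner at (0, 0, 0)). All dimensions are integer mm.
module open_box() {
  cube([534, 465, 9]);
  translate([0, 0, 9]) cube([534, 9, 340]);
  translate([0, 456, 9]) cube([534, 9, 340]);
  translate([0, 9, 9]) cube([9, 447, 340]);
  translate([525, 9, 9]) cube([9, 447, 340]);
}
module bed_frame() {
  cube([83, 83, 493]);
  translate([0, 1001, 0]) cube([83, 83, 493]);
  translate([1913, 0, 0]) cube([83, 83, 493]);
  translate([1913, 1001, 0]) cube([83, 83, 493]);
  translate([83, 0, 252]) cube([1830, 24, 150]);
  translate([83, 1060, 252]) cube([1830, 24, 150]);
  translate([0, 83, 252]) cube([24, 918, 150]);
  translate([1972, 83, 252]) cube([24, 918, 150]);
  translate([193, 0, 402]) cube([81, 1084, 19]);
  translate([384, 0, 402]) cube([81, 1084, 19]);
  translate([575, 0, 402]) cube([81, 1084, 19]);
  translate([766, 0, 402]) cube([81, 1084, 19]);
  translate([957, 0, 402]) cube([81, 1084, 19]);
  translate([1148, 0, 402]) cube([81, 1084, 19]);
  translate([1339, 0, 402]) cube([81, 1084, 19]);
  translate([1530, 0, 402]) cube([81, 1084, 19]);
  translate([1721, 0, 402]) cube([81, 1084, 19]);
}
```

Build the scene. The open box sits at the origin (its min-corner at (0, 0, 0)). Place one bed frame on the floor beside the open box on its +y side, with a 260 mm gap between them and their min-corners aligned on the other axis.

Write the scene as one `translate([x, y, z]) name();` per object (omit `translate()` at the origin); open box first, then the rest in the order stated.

open_box();
translate([0, 725, 0]) bed_frame();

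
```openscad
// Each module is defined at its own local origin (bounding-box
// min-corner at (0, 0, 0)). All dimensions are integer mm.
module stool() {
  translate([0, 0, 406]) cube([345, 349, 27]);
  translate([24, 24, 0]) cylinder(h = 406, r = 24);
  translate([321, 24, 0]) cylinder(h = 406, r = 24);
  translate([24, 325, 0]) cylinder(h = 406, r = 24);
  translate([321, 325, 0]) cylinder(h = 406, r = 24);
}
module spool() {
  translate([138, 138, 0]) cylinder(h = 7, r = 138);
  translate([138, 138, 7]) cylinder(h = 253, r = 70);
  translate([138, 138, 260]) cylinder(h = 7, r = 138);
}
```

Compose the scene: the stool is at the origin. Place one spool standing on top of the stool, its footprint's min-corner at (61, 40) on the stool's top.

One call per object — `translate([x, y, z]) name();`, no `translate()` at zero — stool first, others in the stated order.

stool();
translate([61, 40, 433]) spool();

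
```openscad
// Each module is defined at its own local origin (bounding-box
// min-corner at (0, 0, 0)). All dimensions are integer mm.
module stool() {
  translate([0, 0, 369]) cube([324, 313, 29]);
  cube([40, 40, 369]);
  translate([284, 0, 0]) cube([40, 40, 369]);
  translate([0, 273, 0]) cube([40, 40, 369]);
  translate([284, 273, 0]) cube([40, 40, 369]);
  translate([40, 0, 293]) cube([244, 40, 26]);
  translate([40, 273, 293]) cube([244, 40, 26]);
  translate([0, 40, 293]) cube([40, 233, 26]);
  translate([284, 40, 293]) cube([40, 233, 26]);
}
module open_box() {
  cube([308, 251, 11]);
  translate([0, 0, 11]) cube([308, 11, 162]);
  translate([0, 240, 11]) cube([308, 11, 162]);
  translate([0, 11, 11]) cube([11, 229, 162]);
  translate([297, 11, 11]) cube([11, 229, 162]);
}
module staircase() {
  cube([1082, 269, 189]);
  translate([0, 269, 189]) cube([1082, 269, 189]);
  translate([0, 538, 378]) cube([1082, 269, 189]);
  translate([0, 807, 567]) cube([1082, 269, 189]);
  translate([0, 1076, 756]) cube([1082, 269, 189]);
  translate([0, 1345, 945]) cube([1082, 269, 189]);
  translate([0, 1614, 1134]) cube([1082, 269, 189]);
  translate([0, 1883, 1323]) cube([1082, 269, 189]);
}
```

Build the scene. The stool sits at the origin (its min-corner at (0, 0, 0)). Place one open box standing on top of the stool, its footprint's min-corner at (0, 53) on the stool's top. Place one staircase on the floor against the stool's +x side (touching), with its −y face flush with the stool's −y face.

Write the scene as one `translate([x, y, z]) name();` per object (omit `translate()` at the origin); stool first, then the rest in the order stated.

stool();
translate([0, 53, 398]) open_box();
translate([324, 0, 0]) staircase();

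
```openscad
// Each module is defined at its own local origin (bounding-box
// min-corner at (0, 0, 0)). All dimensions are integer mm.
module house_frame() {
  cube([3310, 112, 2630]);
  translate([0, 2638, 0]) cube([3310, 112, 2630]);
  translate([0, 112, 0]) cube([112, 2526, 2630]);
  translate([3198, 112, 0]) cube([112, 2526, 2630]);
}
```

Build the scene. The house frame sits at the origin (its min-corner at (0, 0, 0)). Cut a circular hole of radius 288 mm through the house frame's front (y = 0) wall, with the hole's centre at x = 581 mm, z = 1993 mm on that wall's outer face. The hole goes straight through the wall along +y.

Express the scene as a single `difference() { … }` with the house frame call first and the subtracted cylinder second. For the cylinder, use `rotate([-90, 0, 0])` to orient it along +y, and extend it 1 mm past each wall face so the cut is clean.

difference() {
  house_frame();
  translate([581, -1, 1993]) rotate([-90, 0, 0]) cylinder(h = 114, r = 288);
}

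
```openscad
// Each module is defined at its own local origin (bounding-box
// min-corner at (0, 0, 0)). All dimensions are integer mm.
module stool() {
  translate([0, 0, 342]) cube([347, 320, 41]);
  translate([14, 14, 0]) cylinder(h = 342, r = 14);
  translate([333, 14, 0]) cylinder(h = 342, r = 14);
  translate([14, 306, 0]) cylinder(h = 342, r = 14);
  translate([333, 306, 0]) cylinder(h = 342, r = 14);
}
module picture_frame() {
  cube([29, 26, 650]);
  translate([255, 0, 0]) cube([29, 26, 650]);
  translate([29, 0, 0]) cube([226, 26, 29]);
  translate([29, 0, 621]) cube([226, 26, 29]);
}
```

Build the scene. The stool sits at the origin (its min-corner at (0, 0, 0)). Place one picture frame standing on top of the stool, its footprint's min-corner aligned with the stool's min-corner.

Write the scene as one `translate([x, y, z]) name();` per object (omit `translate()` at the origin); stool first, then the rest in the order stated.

stool();
translate([0, 0, 383]) picture_frame();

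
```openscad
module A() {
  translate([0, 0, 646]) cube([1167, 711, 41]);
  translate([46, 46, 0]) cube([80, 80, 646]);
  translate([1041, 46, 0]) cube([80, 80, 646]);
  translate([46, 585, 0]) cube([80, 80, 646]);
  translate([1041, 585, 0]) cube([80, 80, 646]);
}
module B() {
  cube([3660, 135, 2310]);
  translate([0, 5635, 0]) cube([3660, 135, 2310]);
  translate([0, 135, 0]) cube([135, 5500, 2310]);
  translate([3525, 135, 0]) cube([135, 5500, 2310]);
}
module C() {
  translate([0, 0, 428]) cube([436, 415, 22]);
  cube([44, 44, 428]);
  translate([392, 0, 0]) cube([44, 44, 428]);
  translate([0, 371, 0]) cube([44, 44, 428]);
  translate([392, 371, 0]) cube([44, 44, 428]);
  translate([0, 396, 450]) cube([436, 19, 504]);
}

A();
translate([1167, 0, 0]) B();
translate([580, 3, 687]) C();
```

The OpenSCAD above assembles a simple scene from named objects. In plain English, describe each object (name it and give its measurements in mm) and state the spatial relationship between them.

A is a table: top 1167 mm (x) × 711 mm (y), 41 mm thick, upper face at z = 687 mm, on four 80×80 mm square legs, each inset 46 mm from the nearest pair of top edges, running from z = 0 to the bottom of the top.

B is a box-shaped house frame (walls only): outside footprint 3660×5770 mm, wall height 2310 mm, wall thickness 135 mm. The two y-facing walls run the full x-width; the two x-facing walls fit between the inner faces of the y-facing walls.

C is a chair: 436×415 mm seat, 22 mm thick, top at z = 450 mm, on four 44 mm square corner legs flush with the seat edges. A 19 mm thick backrest slab spans the full seat width, extending 504 mm above the seat top, its back face flush with the seat's +y edge.

The house frame is against the table's +x side, with their −y faces flush. The chair is on top of the table.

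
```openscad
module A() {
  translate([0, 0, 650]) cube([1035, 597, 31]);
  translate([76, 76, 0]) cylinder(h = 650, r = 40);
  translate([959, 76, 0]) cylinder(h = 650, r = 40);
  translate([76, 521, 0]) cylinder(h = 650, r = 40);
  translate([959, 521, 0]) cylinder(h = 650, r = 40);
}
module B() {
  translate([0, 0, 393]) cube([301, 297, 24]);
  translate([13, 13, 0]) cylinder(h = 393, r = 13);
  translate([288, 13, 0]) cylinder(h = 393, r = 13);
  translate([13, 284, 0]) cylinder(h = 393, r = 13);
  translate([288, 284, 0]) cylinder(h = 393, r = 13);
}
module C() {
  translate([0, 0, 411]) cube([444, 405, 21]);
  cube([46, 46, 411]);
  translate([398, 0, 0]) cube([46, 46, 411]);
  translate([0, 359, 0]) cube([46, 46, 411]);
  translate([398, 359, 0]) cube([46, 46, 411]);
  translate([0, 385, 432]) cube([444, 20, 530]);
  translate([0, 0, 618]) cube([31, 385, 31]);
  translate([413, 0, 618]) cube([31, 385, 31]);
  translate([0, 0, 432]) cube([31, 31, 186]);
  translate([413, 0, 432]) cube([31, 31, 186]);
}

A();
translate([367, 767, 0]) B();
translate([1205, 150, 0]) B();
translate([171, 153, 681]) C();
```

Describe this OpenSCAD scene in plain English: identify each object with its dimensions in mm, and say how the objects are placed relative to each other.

A is a rectangular dining table. The top is 1035×597×31 mm with its upper surface at z = 681 mm. It stands on four round legs of 80 mm diameter, each leg's bounding box inset 36 mm from the nearest pair of top edges, running from the floor to the underside of the top.

B is a four-legged stool. The seat is a 301×297×24 mm slab whose top surface is at z = 417 mm; four round legs, each 26 mm in diameter, run from the floor (z = 0) to the underside of the seat, each leg's axis is inset half a diameter from the nearest pair of seat edges (so the leg's bounding box is flush with the corner).

C is a chair. The seat is a 444×405×21 mm slab with its top at z = 432 mm, on four 46×46 mm corner legs (flush with the seat edges, standing on z = 0). A flat backrest 20 mm thick, 530 mm tall, spans the full seat width and rises from the seat top along its +y edge, rear face flush with the rear of the seat. Two armrests of 31×31 mm section run along each side from the seat's front edge to the front of the backrest, top faces 217 mm above the seat top and outer faces flush with the seat's x-edges; a 31×31 mm post under the front of each armrest stands on the seat at the front corner.

Two stools sit around the table at the +y, +x sides. The chair is on top of the table.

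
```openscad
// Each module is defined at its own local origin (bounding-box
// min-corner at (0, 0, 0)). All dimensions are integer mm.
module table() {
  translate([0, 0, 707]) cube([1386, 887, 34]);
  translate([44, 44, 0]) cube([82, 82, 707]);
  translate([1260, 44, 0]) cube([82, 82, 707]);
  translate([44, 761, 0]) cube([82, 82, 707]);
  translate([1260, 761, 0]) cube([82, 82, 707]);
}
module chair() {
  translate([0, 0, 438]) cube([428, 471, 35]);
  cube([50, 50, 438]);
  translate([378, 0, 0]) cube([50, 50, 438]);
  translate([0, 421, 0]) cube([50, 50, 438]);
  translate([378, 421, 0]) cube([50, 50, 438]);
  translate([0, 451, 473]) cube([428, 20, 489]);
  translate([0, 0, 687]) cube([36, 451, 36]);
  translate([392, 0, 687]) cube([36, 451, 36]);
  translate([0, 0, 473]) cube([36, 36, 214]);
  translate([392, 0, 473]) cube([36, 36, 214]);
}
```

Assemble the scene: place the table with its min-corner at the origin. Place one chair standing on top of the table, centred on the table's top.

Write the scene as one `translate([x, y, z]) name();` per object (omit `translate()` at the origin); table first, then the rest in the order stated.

table();
translate([479, 208, 741]) chair();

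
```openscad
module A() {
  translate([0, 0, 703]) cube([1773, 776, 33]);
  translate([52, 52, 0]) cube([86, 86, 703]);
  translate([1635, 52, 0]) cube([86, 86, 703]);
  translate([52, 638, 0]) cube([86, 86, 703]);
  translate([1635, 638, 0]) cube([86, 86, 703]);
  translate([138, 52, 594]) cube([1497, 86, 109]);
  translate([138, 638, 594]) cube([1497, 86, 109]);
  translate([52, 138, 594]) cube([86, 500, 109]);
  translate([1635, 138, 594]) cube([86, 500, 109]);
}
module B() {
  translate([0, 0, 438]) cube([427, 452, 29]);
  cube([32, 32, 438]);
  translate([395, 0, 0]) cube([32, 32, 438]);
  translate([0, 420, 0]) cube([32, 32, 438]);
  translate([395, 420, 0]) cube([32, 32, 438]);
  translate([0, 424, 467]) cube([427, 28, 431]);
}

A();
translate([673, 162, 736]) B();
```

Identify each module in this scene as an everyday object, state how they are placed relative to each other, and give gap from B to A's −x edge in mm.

The chair's min-x is at 673; the table's min-x is 0; gap = 673 mm.

A is a table. B is a chair. The chair is on top of the table, centred. The gap from the chair to the table's −x edge is 673 mm.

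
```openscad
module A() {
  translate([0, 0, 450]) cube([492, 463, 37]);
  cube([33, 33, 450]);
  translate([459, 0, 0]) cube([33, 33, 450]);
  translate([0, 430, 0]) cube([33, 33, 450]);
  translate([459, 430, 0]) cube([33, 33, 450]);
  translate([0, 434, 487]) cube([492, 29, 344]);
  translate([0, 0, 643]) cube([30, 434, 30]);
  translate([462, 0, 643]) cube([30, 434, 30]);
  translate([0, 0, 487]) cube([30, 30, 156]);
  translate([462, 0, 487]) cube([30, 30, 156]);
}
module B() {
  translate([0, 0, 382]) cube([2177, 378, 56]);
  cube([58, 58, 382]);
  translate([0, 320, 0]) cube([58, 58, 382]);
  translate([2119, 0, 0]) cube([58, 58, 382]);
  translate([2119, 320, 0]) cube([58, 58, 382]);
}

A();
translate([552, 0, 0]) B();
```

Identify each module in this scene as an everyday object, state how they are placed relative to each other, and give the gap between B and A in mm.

The bench's nearest face is 60 mm from the chair's +x face.

A is a chair. B is a bench. The bench is on the floor beside the chair on its +x side. The gap between the bench and the chair is 60 mm.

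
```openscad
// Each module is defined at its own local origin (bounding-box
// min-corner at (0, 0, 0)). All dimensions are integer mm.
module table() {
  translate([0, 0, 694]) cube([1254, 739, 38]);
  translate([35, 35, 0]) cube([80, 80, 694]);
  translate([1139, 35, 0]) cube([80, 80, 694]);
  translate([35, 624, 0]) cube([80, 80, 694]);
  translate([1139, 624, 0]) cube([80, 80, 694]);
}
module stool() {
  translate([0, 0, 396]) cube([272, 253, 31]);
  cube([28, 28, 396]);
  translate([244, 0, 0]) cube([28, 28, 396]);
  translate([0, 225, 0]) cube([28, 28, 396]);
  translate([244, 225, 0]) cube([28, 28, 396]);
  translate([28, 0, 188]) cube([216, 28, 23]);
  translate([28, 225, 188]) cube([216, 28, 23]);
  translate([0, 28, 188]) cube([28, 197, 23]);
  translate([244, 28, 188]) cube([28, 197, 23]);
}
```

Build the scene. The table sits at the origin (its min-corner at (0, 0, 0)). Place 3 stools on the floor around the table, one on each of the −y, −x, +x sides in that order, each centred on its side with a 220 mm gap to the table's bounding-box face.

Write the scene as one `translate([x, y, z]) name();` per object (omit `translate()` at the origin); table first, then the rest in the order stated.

table();
translate([491, -473, 0]) stool();
translate([-492, 243, 0]) stool();
translate([1474, 243, 0]) stool();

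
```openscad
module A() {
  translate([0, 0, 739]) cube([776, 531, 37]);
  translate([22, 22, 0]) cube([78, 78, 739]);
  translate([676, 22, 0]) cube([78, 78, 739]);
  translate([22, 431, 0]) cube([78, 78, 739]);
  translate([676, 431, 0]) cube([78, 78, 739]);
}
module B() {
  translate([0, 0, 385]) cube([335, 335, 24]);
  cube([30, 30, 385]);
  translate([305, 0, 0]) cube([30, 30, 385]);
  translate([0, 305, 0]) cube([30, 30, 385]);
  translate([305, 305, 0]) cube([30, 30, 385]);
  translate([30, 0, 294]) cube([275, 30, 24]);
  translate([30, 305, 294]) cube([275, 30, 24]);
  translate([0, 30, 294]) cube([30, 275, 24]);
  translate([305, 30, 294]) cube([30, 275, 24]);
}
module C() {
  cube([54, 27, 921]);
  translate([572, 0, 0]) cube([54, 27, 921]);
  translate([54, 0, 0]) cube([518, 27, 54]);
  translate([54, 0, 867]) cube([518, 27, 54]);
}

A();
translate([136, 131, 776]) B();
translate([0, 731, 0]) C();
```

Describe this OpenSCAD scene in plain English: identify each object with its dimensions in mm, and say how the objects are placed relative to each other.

A is a table: top 776 mm (x) × 531 mm (y), 37 mm thick, upper face at z = 776 mm, on four 78×78 mm square legs, each inset 22 mm from the nearest pair of top edges, running from z = 0 to the bottom of the top.

B is a four-legged stool. The seat is 335×335 mm, 24 mm thick, top at z = 409 mm. It stands on four square legs, each 30×30 mm in cross-section, from z = 0 to the seat underside, each flush with a corner of the seat. Four stretchers, 30 mm wide and 24 mm tall, connect adjacent legs with their undersides at z = 294 mm, each running between the inner faces of the legs it joins and aligned with the legs' outer faces on the other axis.

C is a picture frame with a 518×813 mm rectangular opening (x by z) and a uniform 54 mm border on every side. Frame depth is 27 mm along y. It is built from two vertical stiles running the full outside height and two horizontal rails spanning the gap between the stiles.

The stool is on top of the table. The picture frame is on the floor beside the table on its +y side.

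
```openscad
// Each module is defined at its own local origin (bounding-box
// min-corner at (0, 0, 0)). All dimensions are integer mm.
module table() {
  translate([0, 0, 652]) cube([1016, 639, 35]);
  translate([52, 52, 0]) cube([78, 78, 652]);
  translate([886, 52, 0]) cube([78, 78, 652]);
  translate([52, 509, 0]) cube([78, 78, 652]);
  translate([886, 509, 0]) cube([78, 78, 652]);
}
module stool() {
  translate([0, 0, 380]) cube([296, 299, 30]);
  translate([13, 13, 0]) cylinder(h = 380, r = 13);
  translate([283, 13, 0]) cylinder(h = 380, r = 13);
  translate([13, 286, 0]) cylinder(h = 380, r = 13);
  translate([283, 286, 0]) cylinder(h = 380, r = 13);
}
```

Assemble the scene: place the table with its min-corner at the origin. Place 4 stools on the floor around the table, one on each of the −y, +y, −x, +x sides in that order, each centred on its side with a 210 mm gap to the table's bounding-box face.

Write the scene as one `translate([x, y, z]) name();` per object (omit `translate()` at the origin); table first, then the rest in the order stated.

table();
translate([360, -509, 0]) stool();
translate([360, 849, 0]) stool();
translate([-506, 170, 0]) stool();
translate([1226, 170, 0]) stool();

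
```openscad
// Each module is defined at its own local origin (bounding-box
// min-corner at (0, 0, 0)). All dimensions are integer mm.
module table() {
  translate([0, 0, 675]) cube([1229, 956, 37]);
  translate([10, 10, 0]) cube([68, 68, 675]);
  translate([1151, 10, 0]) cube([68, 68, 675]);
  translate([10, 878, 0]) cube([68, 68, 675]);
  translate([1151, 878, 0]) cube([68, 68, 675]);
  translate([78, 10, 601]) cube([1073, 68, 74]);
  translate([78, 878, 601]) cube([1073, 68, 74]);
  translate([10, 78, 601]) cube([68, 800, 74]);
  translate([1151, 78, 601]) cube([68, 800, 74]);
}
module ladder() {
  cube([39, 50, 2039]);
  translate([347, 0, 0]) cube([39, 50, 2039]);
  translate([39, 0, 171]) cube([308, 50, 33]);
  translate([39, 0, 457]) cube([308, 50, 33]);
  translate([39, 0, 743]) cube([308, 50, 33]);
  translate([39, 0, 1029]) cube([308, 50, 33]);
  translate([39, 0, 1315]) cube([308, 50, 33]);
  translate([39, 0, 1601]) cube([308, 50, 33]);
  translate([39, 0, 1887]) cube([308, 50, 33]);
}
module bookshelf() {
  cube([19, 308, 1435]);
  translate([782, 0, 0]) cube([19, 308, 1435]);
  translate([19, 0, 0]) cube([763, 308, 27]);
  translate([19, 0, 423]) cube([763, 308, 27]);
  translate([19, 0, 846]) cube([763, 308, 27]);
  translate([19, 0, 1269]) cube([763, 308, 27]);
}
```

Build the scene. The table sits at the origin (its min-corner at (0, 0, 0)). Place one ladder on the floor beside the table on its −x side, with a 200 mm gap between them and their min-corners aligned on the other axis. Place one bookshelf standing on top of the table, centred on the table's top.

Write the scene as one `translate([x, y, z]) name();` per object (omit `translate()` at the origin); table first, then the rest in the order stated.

table();
translate([-586, 0, 0]) ladder();
translate([214, 324, 712]) bookshelf();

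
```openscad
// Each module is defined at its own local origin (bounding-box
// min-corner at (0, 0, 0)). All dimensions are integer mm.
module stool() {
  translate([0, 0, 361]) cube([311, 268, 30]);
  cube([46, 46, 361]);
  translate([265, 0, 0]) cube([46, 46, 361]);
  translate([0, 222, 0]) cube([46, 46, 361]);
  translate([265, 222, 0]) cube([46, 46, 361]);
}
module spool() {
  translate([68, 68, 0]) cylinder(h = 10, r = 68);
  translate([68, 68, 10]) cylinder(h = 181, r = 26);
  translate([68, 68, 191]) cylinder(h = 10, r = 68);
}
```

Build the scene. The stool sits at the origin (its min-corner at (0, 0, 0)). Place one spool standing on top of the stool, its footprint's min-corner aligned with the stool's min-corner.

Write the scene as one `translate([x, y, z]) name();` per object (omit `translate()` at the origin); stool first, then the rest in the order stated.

stool();
translate([0, 0, 391]) spool();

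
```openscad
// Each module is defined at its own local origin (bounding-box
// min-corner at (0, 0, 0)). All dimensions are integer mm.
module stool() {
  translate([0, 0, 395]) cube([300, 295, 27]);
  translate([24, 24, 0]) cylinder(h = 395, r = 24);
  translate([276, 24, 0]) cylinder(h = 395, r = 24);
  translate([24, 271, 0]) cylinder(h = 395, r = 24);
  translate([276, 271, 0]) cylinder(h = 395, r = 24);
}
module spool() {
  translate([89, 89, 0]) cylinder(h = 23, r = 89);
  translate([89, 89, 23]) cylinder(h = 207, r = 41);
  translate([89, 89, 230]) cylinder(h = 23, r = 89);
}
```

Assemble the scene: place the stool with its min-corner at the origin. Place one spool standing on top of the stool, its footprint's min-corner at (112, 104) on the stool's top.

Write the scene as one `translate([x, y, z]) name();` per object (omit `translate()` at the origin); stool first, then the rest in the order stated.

stool();
translate([112, 104, 422]) spool();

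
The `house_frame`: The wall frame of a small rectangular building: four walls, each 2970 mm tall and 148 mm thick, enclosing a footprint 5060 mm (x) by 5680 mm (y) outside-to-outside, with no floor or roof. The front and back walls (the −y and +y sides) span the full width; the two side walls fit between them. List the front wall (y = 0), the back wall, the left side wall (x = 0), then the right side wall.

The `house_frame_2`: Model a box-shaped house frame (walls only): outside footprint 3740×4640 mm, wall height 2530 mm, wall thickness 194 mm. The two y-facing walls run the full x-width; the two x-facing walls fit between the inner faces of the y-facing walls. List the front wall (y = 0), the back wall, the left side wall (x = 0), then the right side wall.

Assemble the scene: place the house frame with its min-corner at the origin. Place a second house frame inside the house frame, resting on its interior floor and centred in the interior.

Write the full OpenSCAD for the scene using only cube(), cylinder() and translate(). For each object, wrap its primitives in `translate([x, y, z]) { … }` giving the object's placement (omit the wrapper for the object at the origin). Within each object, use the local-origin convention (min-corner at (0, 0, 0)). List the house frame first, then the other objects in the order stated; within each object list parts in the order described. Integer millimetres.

cube([5060, 148, 2970]);
translate([0, 5532, 0]) cube([5060, 148, 2970]);
translate([0, 148, 0]) cube([148, 5384, 2970]);
translate([4912, 148, 0]) cube([148, 5384, 2970]);
translate([660, 520, 0]) {
  cube([3740, 194, 2530]);
  translate([0, 4446, 0]) cube([3740, 194, 2530]);
  translate([0, 194, 0]) cube([194, 4252, 2530]);
  translate([3546, 194, 0]) cube([194, 4252, 2530]);
}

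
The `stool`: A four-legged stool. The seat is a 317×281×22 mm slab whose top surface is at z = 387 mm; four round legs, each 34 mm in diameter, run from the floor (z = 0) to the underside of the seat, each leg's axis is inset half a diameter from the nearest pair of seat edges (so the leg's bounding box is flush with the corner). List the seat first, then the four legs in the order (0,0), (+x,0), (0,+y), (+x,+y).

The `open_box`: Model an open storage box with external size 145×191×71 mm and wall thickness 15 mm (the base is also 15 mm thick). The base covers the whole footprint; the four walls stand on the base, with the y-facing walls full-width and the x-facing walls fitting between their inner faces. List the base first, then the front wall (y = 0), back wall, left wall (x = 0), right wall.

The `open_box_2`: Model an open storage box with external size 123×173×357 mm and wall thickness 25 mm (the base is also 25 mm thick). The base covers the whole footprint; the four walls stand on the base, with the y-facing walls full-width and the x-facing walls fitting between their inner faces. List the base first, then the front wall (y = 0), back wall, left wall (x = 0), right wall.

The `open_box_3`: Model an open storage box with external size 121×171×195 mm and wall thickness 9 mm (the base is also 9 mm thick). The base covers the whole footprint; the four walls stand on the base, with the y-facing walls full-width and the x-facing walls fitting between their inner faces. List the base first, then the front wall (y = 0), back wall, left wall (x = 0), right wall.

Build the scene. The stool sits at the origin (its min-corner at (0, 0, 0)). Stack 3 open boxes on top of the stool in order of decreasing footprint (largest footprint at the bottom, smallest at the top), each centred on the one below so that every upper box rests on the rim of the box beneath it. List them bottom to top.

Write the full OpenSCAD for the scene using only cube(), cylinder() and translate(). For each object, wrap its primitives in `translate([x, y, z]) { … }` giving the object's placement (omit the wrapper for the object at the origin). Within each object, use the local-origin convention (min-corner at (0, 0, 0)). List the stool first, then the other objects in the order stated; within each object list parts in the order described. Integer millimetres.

translate([0, 0, 365]) cube([317, 281, 22]);
translate([17, 17, 0]) cylinder(h = 365, r = 17);
translate([300, 17, 0]) cylinder(h = 365, r = 17);
translate([17, 264, 0]) cylinder(h = 365, r = 17);
translate([300, 264, 0]) cylinder(h = 365, r = 17);
translate([86, 45, 387]) {
  cube([145, 191, 15]);
  translate([0, 0, 15]) cube([145, 15, 56]);
  translate([0, 176, 15]) cube([145, 15, 56]);
  translate([0, 15, 15]) cube([15, 161, 56]);
  translate([130, 15, 15]) cube([15, 161, 56]);
}
translate([97, 54, 458]) {
  cube([123, 173, 25]);
  translate([0, 0, 25]) cube([123, 25, 332]);
  translate([0, 148, 25]) cube([123, 25, 332]);
  translate([0, 25, 25]) cube([25, 123, 332]);
  translate([98, 25, 25]) cube([25, 123, 332]);
}
translate([98, 55, 815]) {
  cube([121, 171, 9]);
  translate([0, 0, 9]) cube([121, 9, 186]);
  translate([0, 162, 9]) cube([121, 9, 186]);
  translate([0, 9, 9]) cube([9, 153, 186]);
  translate([112, 9, 9]) cube([9, 153, 186]);
}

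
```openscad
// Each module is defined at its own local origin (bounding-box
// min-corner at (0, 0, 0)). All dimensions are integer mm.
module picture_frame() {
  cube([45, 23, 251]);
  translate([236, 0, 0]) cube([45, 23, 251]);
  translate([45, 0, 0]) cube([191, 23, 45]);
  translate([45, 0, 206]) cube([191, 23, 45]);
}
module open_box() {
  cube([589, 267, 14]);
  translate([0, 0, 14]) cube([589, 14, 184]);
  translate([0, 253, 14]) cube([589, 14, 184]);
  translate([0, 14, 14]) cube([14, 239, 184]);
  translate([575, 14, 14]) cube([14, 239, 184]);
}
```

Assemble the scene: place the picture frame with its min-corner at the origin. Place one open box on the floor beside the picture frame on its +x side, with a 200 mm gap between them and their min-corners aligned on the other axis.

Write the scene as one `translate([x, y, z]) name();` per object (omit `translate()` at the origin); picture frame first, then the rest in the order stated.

picture_frame();
translate([481, 0, 0]) open_box();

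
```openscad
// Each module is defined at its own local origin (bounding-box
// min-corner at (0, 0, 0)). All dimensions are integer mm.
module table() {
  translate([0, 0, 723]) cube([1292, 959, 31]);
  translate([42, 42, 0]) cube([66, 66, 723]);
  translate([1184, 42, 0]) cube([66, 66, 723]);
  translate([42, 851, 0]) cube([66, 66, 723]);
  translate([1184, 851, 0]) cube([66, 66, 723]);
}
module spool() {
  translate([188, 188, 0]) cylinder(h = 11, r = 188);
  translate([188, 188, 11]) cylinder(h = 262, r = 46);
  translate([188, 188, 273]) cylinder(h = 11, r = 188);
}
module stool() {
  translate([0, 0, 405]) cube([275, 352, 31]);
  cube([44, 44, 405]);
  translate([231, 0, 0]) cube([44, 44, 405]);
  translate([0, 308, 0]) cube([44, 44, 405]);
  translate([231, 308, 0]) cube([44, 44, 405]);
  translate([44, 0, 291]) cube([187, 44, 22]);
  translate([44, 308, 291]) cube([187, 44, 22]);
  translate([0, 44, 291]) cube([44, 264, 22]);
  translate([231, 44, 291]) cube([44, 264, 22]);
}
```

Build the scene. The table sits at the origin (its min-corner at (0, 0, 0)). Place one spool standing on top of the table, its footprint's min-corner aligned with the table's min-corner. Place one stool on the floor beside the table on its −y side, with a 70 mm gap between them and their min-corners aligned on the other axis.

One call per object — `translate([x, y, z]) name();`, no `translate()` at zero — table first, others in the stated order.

table();
translate([0, 0, 754]) spool();
translate([0, -422, 0]) stool();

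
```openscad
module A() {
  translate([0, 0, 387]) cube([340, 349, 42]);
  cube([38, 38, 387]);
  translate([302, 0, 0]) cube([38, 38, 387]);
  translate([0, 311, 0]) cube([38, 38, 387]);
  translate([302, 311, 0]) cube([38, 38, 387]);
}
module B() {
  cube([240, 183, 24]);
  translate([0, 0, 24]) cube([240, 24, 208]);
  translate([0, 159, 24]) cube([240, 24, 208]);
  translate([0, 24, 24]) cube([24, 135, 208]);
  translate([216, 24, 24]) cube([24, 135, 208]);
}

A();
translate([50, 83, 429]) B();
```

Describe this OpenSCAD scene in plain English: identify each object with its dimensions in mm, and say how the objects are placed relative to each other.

A is a four-legged stool. The seat is 340×349 mm, 42 mm thick, top at z = 429 mm. It stands on four square legs, each 38×38 mm in cross-section, from z = 0 to the seat underside, each flush with a corner of the seat.

B is an open storage box with external size 240×183×232 mm and wall thickness 24 mm (the base is also 24 mm thick). The base covers the whole footprint; the four walls stand on the base, with the y-facing walls full-width and the x-facing walls fitting between their inner faces.

The open box is on top of the stool, centred.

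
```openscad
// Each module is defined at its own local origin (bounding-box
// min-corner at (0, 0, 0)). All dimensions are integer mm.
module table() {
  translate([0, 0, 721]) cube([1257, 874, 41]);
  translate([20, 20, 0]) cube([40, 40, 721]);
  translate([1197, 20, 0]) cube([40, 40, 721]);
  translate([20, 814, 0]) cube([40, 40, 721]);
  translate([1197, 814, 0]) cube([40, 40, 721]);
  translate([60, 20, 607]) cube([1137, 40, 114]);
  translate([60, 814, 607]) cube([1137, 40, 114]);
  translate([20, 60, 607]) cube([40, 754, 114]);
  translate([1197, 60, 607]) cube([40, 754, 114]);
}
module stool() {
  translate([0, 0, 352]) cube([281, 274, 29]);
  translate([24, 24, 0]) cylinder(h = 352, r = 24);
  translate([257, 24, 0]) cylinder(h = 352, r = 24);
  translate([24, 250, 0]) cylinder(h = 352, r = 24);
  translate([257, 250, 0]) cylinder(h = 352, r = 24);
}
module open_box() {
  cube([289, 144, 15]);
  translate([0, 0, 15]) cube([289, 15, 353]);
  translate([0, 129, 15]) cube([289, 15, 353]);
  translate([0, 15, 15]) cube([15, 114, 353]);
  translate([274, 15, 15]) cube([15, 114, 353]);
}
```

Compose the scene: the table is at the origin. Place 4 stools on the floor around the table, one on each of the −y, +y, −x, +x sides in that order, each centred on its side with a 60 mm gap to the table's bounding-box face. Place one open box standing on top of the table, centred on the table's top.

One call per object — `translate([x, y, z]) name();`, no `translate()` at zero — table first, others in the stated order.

table();
translate([488, -334, 0]) stool();
translate([488, 934, 0]) stool();
translate([-341, 300, 0]) stool();
translate([1317, 300, 0]) stool();
translate([484, 365, 762]) open_box();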